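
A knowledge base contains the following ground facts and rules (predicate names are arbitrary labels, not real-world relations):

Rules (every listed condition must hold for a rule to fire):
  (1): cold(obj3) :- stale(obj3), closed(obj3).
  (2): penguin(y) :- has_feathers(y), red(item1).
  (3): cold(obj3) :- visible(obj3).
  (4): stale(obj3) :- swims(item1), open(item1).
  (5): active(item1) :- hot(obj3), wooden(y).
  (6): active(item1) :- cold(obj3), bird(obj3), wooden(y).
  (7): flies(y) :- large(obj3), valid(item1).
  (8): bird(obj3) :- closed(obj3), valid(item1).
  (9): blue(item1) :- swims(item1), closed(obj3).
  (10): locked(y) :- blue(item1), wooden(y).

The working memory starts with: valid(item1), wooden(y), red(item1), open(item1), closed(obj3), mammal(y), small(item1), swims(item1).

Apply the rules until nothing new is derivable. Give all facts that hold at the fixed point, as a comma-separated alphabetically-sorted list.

active(item1), bird(obj3), blue(item1), closed(obj3), cold(obj3), locked(y), mammal(y), open(item1), red(item1), small(item1), stale(obj3), swims(item1), valid(item1), wooden(y)

Round 1: (4) [stale(obj3) :- swims(item1), open(item1).]; (8) [bird(obj3) :- closed(obj3), valid(item1).]; (9) [blue(item1) :- swims(item1), closed(obj3).]. Adds stale(obj3), bird(obj3), blue(item1).
Round 2: (1) [cold(obj3) :- stale(obj3), closed(obj3).]; (10) [locked(y) :- blue(item1), wooden(y).]. Adds cold(obj3), locked(y).
Round 3: (6) [active(item1) :- cold(obj3), bird(obj3), wooden(y).]. Adds active(item1).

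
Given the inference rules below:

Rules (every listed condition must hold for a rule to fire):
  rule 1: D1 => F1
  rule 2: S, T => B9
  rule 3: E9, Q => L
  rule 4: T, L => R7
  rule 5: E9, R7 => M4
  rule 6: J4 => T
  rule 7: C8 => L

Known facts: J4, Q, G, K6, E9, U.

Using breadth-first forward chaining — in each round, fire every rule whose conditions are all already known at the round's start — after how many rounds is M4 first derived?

3

Round 1: rule 3 [E9, Q => L]; rule 6 [J4 => T]. New: L, T.
Round 2: rule 4 [T, L => R7]. New: R7.
Round 3: rule 5 [E9, R7 => M4]. New: M4.
M4 first appears in round 3.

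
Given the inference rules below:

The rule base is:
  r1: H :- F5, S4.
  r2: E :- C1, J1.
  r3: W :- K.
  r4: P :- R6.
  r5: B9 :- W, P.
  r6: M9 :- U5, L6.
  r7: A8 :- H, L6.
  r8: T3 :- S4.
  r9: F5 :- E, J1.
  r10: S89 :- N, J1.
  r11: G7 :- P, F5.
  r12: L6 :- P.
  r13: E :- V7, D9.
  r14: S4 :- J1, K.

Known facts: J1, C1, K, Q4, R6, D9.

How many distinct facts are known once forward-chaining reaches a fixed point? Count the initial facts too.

17

[1] r2 [E :- C1, J1.]; r3 [W :- K.]; r4 [P :- R6.]; r14 [S4 :- J1, K.]. ⇒ new: E, W, P, S4.
[2] r5 [B9 :- W, P.]; r8 [T3 :- S4.]; r9 [F5 :- E, J1.]; r12 [L6 :- P.]. ⇒ new: B9, T3, F5, L6.
[3] r1 [H :- F5, S4.]; r11 [G7 :- P, F5.]. ⇒ new: H, G7.
[4] r7 [A8 :- H, L6.]. ⇒ new: A8.
Closure: {A8, B9, C1, D9, E, F5, G7, H, J1, K, L6, P, Q4, R6, S4, T3, W} — 17 facts.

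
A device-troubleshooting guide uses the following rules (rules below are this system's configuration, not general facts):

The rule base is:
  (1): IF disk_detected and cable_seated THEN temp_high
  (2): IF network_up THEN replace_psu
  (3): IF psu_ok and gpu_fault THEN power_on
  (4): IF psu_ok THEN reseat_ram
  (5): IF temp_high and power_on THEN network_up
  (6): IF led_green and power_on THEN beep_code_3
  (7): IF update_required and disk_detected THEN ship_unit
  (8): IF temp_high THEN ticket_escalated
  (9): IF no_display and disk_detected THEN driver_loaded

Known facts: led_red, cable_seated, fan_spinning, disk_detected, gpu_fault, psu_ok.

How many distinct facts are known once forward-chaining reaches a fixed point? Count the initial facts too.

12

Round 1 — (1), (3), (4), derive temp_high, power_on, reseat_ram.
Round 2 — (5), (8), derive network_up, ticket_escalated.
Round 3 — (2), derive replace_psu.
Closure: {cable_seated, disk_detected, fan_spinning, gpu_fault, led_red, network_up, power_on, psu_ok, replace_psu, reseat_ram, temp_high, ticket_escalated} — 12 facts.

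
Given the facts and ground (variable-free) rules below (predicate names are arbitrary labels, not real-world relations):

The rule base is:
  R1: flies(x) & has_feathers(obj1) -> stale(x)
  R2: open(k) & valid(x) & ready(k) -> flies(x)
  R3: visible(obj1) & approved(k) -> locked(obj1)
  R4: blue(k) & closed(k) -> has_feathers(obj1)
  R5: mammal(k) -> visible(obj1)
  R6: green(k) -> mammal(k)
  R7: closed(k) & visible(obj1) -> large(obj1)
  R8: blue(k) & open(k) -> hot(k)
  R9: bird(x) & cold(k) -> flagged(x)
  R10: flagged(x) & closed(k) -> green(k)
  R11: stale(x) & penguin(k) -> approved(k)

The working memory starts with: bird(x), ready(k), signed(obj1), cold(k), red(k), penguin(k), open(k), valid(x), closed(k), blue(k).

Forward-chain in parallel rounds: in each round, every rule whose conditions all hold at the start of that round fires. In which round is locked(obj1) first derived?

5

Round 1 fires R2, R4, R8, R9, giving flies(x), has_feathers(obj1), hot(k), flagged(x).
Round 2 fires R1, R10, giving stale(x), green(k).
Round 3 fires R6, R11, giving mammal(k), approved(k).
Round 4 fires R5, giving visible(obj1).
Round 5 fires R3, R7, giving locked(obj1), large(obj1).
locked(obj1) first appears in round 5.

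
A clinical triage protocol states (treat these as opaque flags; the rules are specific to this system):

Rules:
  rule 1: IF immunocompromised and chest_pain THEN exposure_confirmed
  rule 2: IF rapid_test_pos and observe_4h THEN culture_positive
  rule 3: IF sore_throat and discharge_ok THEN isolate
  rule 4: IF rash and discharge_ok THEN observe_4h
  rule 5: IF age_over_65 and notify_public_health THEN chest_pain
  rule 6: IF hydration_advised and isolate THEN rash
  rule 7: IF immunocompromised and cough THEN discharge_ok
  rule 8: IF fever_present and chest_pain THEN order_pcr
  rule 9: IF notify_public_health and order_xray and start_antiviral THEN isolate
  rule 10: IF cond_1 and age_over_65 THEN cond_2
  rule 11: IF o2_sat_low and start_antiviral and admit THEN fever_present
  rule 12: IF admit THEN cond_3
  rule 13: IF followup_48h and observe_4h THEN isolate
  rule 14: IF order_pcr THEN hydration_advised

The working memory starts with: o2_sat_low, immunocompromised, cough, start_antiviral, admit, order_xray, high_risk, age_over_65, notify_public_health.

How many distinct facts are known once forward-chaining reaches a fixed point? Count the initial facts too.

19

Round 1 fires rule 5, rule 7, rule 9, rule 11, rule 12, giving chest_pain, discharge_ok, isolate, fever_present, cond_3.
Round 2 fires rule 1, rule 8, giving exposure_confirmed, order_pcr.
Round 3 fires rule 14, giving hydration_advised.
Round 4 fires rule 6, giving rash.
Round 5 fires rule 4, giving observe_4h.
Closure: {admit, age_over_65, chest_pain, cond_3, cough, discharge_ok, exposure_confirmed, fever_present, high_risk, hydration_advised, immunocompromised, isolate, notify_public_health, o2_sat_low, observe_4h, order_pcr, order_xray, rash, start_antiviral} — 19 facts.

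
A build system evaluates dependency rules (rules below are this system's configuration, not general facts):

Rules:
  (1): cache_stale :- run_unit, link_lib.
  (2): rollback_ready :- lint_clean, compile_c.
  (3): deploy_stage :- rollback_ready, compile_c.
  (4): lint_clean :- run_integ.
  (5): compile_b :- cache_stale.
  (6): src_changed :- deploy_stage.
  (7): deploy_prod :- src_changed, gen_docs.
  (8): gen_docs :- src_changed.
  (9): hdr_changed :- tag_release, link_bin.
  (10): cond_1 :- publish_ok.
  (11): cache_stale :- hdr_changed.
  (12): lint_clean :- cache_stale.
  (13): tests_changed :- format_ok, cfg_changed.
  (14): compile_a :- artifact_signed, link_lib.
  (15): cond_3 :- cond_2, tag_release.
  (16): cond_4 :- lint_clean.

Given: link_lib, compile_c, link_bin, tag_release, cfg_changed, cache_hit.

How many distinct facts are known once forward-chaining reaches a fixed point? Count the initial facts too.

Round 1: (9) [hdr_changed :- tag_release, link_bin.]. Adds hdr_changed.
Round 2: (11) [cache_stale :- hdr_changed.]. Adds cache_stale.
Round 3: (5) [compile_b :- cache_stale.]; (12) [lint_clean :- cache_stale.]. Adds compile_b, lint_clean.
Round 4: (2) [rollback_ready :- lint_clean, compile_c.]; (16) [cond_4 :- lint_clean.]. Adds rollback_ready, cond_4.
Round 5: (3) [deploy_stage :- rollback_ready, compile_c.]. Adds deploy_stage.
Round 6: (6) [src_changed :- deploy_stage.]. Adds src_changed.
Round 7: (8) [gen_docs :- src_changed.]. Adds gen_docs.
Round 8: (7) [deploy_prod :- src_changed, gen_docs.]. Adds deploy_prod.
Closure: {cache_hit, cache_stale, cfg_changed, compile_b, compile_c, cond_4, deploy_prod, deploy_stage, gen_docs, hdr_changed, link_bin, link_lib, lint_clean, rollback_ready, src_changed, tag_release} — 16 facts.

16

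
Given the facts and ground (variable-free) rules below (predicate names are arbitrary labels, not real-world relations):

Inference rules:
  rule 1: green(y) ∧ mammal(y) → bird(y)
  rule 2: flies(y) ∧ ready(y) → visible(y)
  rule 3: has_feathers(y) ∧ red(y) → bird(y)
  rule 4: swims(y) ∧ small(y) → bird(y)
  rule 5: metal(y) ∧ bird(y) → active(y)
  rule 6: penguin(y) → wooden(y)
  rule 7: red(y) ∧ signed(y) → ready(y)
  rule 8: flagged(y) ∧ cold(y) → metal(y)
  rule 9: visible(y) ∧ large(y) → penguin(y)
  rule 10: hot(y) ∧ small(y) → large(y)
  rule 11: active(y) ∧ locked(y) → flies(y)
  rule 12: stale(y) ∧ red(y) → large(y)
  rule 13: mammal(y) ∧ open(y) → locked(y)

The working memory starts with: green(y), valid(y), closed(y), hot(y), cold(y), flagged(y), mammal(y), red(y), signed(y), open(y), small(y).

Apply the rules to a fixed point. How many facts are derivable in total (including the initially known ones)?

Round 1 fires rule 1, rule 7, rule 8, rule 10, rule 13, giving bird(y), ready(y), metal(y), large(y), locked(y).
Round 2 fires rule 5, giving active(y).
Round 3 fires rule 11, giving flies(y).
Round 4 fires rule 2, giving visible(y).
Round 5 fires rule 9, giving penguin(y).
Round 6 fires rule 6, giving wooden(y).
Closure: {active(y), bird(y), closed(y), cold(y), flagged(y), flies(y), green(y), hot(y), large(y), locked(y), mammal(y), metal(y), open(y), penguin(y), ready(y), red(y), signed(y), small(y), valid(y), visible(y), wooden(y)} — 21 facts.

21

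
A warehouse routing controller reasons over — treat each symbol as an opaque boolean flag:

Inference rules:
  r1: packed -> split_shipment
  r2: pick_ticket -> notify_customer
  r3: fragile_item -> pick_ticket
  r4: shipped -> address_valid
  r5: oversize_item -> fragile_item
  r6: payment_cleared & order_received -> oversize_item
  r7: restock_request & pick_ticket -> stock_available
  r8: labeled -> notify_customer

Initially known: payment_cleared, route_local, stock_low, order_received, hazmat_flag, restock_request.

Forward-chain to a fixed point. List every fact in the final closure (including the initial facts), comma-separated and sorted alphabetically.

Round 1 fires r6, giving oversize_item.
Round 2 fires r5, giving fragile_item.
Round 3 fires r3, giving pick_ticket.
Round 4 fires r2, r7, giving notify_customer, stock_available.

fragile_item, hazmat_flag, notify_customer, order_received, oversize_item, payment_cleared, pick_ticket, restock_request, route_local, stock_available, stock_low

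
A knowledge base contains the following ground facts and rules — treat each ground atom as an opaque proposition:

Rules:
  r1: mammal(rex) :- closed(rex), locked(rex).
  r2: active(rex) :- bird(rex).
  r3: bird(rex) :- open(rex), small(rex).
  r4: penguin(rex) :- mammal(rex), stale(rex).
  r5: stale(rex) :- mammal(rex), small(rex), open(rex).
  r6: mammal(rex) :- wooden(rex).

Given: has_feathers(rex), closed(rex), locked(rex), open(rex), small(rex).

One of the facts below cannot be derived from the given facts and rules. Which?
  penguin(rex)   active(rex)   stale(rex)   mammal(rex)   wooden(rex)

[1] r1 [mammal(rex) :- closed(rex), locked(rex).]; r3 [bird(rex) :- open(rex), small(rex).]. ⇒ new: mammal(rex), bird(rex).
[2] r2 [active(rex) :- bird(rex).]; r5 [stale(rex) :- mammal(rex), small(rex), open(rex).]. ⇒ new: active(rex), stale(rex).
[3] r4 [penguin(rex) :- mammal(rex), stale(rex).]. ⇒ new: penguin(rex).
Derived: active(rex) (round 2), mammal(rex) (round 1), penguin(rex) (round 3), stale(rex) (round 2). wooden(rex) never appears in any round.

wooden(rex)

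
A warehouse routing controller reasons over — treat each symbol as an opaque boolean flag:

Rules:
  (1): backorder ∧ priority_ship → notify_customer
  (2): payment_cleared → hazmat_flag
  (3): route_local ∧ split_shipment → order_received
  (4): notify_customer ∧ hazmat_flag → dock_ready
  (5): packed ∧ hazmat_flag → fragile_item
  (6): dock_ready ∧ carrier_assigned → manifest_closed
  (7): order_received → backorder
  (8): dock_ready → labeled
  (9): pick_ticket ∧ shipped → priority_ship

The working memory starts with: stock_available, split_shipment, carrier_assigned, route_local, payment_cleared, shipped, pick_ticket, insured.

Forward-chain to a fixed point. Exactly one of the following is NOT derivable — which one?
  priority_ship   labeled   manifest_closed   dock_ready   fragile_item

Round 1: (2) [payment_cleared → hazmat_flag]; (3) [route_local ∧ split_shipment → order_received]; (9) [pick_ticket ∧ shipped → priority_ship]. Adds hazmat_flag, order_received, priority_ship.
Round 2: (7) [order_received → backorder]. Adds backorder.
Round 3: (1) [backorder ∧ priority_ship → notify_customer]. Adds notify_customer.
Round 4: (4) [notify_customer ∧ hazmat_flag → dock_ready]. Adds dock_ready.
Round 5: (6) [dock_ready ∧ carrier_assigned → manifest_closed]; (8) [dock_ready → labeled]. Adds manifest_closed, labeled.
Derived: labeled (round 5), dock_ready (round 4), manifest_closed (round 5), priority_ship (round 1). fragile_item never appears in any round.

fragile_item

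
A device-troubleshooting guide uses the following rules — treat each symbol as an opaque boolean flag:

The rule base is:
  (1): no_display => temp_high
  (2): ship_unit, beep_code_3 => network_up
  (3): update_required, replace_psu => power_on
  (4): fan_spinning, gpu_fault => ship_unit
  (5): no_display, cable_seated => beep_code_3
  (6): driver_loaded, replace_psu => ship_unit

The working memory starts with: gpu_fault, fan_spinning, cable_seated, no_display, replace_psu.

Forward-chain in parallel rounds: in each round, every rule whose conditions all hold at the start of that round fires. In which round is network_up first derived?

[1] (1) [no_display => temp_high]; (4) [fan_spinning, gpu_fault => ship_unit]; (5) [no_display, cable_seated => beep_code_3]. ⇒ new: temp_high, ship_unit, beep_code_3.
[2] (2) [ship_unit, beep_code_3 => network_up]. ⇒ new: network_up.
network_up first appears in round 2.

2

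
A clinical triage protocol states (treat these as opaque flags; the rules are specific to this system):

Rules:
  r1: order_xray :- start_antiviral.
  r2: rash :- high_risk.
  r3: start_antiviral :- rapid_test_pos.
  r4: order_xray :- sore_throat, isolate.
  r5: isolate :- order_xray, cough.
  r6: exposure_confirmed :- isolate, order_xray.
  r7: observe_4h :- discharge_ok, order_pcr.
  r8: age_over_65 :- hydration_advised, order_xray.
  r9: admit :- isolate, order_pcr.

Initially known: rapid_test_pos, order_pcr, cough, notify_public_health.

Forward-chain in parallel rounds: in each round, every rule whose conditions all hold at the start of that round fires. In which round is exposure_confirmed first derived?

Round 1: r3 [start_antiviral :- rapid_test_pos.]. New: start_antiviral.
Round 2: r1 [order_xray :- start_antiviral.]. New: order_xray.
Round 3: r5 [isolate :- order_xray, cough.]. New: isolate.
Round 4: r6 [exposure_confirmed :- isolate, order_xray.]; r9 [admit :- isolate, order_pcr.]. New: exposure_confirmed, admit.
exposure_confirmed first appears in round 4.

4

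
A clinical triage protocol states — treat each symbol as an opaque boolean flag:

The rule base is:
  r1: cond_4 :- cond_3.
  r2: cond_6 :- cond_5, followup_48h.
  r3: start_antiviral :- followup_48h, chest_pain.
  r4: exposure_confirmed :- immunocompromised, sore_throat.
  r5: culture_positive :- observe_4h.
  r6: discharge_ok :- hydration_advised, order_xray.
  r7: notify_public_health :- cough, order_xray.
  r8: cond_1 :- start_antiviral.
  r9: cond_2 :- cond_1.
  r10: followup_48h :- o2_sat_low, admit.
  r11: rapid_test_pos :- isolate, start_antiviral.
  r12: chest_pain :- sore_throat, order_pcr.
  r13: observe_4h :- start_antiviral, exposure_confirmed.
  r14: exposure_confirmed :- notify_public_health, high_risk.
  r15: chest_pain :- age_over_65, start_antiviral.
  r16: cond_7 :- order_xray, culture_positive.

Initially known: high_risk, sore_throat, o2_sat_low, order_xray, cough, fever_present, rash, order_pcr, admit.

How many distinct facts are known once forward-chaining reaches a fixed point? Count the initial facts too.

Round 1: r7 [notify_public_health :- cough, order_xray.]; r10 [followup_48h :- o2_sat_low, admit.]; r12 [chest_pain :- sore_throat, order_pcr.]. New: notify_public_health, followup_48h, chest_pain.
Round 2: r3 [start_antiviral :- followup_48h, chest_pain.]; r14 [exposure_confirmed :- notify_public_health, high_risk.]. New: start_antiviral, exposure_confirmed.
Round 3: r8 [cond_1 :- start_antiviral.]; r13 [observe_4h :- start_antiviral, exposure_confirmed.]. New: cond_1, observe_4h.
Round 4: r5 [culture_positive :- observe_4h.]; r9 [cond_2 :- cond_1.]. New: culture_positive, cond_2.
Round 5: r16 [cond_7 :- order_xray, culture_positive.]. New: cond_7.
Closure: {admit, chest_pain, cond_1, cond_2, cond_7, cough, culture_positive, exposure_confirmed, fever_present, followup_48h, high_risk, notify_public_health, o2_sat_low, observe_4h, order_pcr, order_xray, rash, sore_throat, start_antiviral} — 19 facts.

19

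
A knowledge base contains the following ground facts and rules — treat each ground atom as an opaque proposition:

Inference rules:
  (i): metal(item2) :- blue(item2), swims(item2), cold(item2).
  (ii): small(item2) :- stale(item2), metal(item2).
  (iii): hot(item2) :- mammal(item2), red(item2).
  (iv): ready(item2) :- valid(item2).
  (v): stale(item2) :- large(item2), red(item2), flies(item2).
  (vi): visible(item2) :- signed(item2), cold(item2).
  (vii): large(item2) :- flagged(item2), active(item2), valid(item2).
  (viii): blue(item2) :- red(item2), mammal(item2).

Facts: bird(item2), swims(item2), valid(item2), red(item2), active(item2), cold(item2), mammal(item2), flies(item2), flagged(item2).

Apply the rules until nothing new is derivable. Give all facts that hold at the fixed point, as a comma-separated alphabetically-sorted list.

Round 1 fires (iii), (iv), (vii), (viii), giving hot(item2), ready(item2), large(item2), blue(item2).
Round 2 fires (i), (v), giving metal(item2), stale(item2).
Round 3 fires (ii), giving small(item2).

active(item2), bird(item2), blue(item2), cold(item2), flagged(item2), flies(item2), hot(item2), large(item2), mammal(item2), metal(item2), ready(item2), red(item2), small(item2), stale(item2), swims(item2), valid(item2)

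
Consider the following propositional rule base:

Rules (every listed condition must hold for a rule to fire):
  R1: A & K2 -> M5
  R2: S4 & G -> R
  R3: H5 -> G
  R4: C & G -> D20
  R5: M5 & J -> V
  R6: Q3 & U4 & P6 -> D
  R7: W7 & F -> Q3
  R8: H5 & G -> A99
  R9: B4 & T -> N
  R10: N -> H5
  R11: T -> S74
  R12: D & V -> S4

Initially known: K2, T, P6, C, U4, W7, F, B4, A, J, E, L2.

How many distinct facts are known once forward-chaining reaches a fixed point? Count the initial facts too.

[1] R1 [A & K2 -> M5]; R7 [W7 & F -> Q3]; R9 [B4 & T -> N]; R11 [T -> S74]. ⇒ new: M5, Q3, N, S74.
[2] R5 [M5 & J -> V]; R6 [Q3 & U4 & P6 -> D]; R10 [N -> H5]. ⇒ new: V, D, H5.
[3] R3 [H5 -> G]; R12 [D & V -> S4]. ⇒ new: G, S4.
[4] R2 [S4 & G -> R]; R4 [C & G -> D20]; R8 [H5 & G -> A99]. ⇒ new: R, D20, A99.
Closure: {A, A99, B4, C, D, D20, E, F, G, H5, J, K2, L2, M5, N, P6, Q3, R, S4, S74, T, U4, V, W7} — 24 facts.

24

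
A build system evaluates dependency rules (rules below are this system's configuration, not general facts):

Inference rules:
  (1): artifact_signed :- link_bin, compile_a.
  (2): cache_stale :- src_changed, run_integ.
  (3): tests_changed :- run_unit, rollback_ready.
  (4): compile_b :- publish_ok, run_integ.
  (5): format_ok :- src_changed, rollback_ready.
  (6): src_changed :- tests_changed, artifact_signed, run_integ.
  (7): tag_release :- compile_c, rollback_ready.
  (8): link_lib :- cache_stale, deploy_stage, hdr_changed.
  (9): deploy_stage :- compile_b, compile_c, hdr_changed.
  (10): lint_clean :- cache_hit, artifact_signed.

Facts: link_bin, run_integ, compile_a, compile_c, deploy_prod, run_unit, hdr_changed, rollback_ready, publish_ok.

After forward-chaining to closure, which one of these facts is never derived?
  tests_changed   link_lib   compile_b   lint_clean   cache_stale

lint_clean

Round 1 — (1), (3), (4), (7), derive artifact_signed, tests_changed, compile_b, tag_release.
Round 2 — (6), (9), derive src_changed, deploy_stage.
Round 3 — (2), (5), derive cache_stale, format_ok.
Round 4 — (8), derive link_lib.
Derived: tests_changed (round 1), link_lib (round 4), compile_b (round 1), cache_stale (round 3). lint_clean never appears in any round.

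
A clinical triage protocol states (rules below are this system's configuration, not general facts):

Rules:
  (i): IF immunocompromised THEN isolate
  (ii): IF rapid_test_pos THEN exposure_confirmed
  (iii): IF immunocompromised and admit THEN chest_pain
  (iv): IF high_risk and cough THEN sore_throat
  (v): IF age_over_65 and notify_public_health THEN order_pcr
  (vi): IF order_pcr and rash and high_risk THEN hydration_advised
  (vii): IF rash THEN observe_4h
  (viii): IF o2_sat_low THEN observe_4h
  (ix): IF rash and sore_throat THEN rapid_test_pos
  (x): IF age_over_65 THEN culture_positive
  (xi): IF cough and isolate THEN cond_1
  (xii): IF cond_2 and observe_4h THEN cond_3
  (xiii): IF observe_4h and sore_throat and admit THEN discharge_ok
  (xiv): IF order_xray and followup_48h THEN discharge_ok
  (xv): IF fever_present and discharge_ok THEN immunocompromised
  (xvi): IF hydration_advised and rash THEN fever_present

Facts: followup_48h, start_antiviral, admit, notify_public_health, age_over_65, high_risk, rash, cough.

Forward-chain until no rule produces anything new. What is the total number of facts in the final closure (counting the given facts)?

Round 1 — (iv), (v), (vii), (x), derive sore_throat, order_pcr, observe_4h, culture_positive.
Round 2 — (vi), (ix), (xiii), derive hydration_advised, rapid_test_pos, discharge_ok.
Round 3 — (ii), (xvi), derive exposure_confirmed, fever_present.
Round 4 — (xv), derive immunocompromised.
Round 5 — (i), (iii), derive isolate, chest_pain.
Round 6 — (xi), derive cond_1.
Closure: {admit, age_over_65, chest_pain, cond_1, cough, culture_positive, discharge_ok, exposure_confirmed, fever_present, followup_48h, high_risk, hydration_advised, immunocompromised, isolate, notify_public_health, observe_4h, order_pcr, rapid_test_pos, rash, sore_throat, start_antiviral} — 21 facts.

21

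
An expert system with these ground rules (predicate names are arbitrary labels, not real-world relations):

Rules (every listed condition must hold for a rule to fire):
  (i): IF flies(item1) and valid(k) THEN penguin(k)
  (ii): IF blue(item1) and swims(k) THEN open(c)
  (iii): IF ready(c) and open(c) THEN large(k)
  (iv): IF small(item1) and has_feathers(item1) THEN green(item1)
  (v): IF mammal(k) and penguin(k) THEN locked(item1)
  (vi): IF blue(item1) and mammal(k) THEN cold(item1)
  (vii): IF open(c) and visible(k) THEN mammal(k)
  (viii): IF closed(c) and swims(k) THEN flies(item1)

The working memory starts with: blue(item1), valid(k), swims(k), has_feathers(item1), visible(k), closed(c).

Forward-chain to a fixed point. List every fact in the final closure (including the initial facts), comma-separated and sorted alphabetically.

Round 1: (ii) [IF blue(item1) and swims(k) THEN open(c)]; (viii) [IF closed(c) and swims(k) THEN flies(item1)]. New: open(c), flies(item1).
Round 2: (i) [IF flies(item1) and valid(k) THEN penguin(k)]; (vii) [IF open(c) and visible(k) THEN mammal(k)]. New: penguin(k), mammal(k).
Round 3: (v) [IF mammal(k) and penguin(k) THEN locked(item1)]; (vi) [IF blue(item1) and mammal(k) THEN cold(item1)]. New: locked(item1), cold(item1).

blue(item1), closed(c), cold(item1), flies(item1), has_feathers(item1), locked(item1), mammal(k), open(c), penguin(k), swims(k), valid(k), visible(k)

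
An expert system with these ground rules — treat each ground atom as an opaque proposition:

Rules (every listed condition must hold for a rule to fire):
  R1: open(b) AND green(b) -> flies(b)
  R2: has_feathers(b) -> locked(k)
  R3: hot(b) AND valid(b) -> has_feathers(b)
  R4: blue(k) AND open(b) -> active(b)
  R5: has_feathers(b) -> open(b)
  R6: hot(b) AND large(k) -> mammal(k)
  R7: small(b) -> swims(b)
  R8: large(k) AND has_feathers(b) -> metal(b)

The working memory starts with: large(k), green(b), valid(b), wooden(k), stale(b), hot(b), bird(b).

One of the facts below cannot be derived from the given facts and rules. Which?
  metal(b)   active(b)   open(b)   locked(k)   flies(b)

Round 1 — R3, R6, derive has_feathers(b), mammal(k).
Round 2 — R2, R5, R8, derive locked(k), open(b), metal(b).
Round 3 — R1, derive flies(b).
Derived: flies(b) (round 3), open(b) (round 2), metal(b) (round 2), locked(k) (round 2). active(b) never appears in any round.

active(b)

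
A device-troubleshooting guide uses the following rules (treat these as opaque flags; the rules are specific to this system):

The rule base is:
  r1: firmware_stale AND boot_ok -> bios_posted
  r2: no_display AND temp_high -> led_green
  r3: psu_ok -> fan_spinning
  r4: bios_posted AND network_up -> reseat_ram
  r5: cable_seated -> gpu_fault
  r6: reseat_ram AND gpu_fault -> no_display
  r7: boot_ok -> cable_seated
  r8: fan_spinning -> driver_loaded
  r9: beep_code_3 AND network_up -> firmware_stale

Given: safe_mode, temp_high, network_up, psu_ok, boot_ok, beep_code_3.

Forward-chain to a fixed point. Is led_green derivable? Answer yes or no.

Round 1 — r3, r7, r9, derive fan_spinning, cable_seated, firmware_stale.
Round 2 — r1, r5, r8, derive bios_posted, gpu_fault, driver_loaded.
Round 3 — r4, derive reseat_ram.
Round 4 — r6, derive no_display.
Round 5 — r2, derive led_green.
led_green appears in round 5, so it is derivable.

yes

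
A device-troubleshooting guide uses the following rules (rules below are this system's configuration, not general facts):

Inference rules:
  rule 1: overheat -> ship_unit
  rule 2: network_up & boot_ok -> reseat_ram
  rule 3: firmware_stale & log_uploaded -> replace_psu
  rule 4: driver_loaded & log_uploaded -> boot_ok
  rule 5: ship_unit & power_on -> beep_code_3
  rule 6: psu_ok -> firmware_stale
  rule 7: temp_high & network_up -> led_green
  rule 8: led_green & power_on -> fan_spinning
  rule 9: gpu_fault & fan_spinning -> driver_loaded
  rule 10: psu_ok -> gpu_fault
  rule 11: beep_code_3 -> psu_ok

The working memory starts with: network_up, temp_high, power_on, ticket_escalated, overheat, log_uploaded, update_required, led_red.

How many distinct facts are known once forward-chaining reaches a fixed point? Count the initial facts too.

[1] rule 1 [overheat -> ship_unit]; rule 7 [temp_high & network_up -> led_green]. ⇒ new: ship_unit, led_green.
[2] rule 5 [ship_unit & power_on -> beep_code_3]; rule 8 [led_green & power_on -> fan_spinning]. ⇒ new: beep_code_3, fan_spinning.
[3] rule 11 [beep_code_3 -> psu_ok]. ⇒ new: psu_ok.
[4] rule 6 [psu_ok -> firmware_stale]; rule 10 [psu_ok -> gpu_fault]. ⇒ new: firmware_stale, gpu_fault.
[5] rule 3 [firmware_stale & log_uploaded -> replace_psu]; rule 9 [gpu_fault & fan_spinning -> driver_loaded]. ⇒ new: replace_psu, driver_loaded.
[6] rule 4 [driver_loaded & log_uploaded -> boot_ok]. ⇒ new: boot_ok.
[7] rule 2 [network_up & boot_ok -> reseat_ram]. ⇒ new: reseat_ram.
Closure: {beep_code_3, boot_ok, driver_loaded, fan_spinning, firmware_stale, gpu_fault, led_green, led_red, log_uploaded, network_up, overheat, power_on, psu_ok, replace_psu, reseat_ram, ship_unit, temp_high, ticket_escalated, update_required} — 19 facts.

19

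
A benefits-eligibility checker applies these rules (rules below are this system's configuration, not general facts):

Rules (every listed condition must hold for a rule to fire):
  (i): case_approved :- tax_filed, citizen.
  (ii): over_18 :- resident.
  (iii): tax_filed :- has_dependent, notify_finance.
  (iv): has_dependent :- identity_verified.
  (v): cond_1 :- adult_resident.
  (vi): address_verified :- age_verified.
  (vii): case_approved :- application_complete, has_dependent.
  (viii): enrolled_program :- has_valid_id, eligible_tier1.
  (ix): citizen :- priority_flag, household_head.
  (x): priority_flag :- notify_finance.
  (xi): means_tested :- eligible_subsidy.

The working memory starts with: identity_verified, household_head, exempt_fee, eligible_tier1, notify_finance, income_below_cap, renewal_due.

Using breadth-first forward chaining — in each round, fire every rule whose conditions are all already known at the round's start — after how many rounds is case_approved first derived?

3

Round 1: (iv) [has_dependent :- identity_verified.]; (x) [priority_flag :- notify_finance.]. Adds has_dependent, priority_flag.
Round 2: (iii) [tax_filed :- has_dependent, notify_finance.]; (ix) [citizen :- priority_flag, household_head.]. Adds tax_filed, citizen.
Round 3: (i) [case_approved :- tax_filed, citizen.]. Adds case_approved.
case_approved first appears in round 3.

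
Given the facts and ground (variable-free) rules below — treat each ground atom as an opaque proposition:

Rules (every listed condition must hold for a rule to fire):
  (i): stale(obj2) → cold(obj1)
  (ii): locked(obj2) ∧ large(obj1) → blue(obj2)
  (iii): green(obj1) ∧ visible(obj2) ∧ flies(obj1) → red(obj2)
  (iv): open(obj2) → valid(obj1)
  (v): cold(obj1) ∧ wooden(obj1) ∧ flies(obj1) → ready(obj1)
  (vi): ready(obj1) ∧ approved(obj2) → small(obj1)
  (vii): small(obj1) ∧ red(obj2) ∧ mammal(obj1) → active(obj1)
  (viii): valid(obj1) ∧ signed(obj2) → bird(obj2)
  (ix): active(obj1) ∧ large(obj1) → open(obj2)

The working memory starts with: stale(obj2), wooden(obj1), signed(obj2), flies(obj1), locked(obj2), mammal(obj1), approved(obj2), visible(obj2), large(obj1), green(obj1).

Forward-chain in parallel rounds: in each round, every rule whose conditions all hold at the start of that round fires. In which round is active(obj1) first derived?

4

[1] (i) [stale(obj2) → cold(obj1)]; (ii) [locked(obj2) ∧ large(obj1) → blue(obj2)]; (iii) [green(obj1) ∧ visible(obj2) ∧ flies(obj1) → red(obj2)]. ⇒ new: cold(obj1), blue(obj2), red(obj2).
[2] (v) [cold(obj1) ∧ wooden(obj1) ∧ flies(obj1) → ready(obj1)]. ⇒ new: ready(obj1).
[3] (vi) [ready(obj1) ∧ approved(obj2) → small(obj1)]. ⇒ new: small(obj1).
[4] (vii) [small(obj1) ∧ red(obj2) ∧ mammal(obj1) → active(obj1)]. ⇒ new: active(obj1).
active(obj1) first appears in round 4.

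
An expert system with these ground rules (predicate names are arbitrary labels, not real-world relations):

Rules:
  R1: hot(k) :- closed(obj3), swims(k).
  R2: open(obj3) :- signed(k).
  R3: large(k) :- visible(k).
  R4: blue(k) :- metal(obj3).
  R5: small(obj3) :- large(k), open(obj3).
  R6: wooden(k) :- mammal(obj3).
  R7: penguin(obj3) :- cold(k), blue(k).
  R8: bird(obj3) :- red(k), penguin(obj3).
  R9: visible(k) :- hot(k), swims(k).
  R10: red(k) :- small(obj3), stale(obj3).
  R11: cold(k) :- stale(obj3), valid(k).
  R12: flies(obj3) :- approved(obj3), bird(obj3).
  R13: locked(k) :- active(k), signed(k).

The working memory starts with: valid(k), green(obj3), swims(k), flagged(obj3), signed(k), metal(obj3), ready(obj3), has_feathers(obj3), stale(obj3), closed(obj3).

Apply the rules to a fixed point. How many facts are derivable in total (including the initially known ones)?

20

[1] R1 [hot(k) :- closed(obj3), swims(k).]; R2 [open(obj3) :- signed(k).]; R4 [blue(k) :- metal(obj3).]; R11 [cold(k) :- stale(obj3), valid(k).]. ⇒ new: hot(k), open(obj3), blue(k), cold(k).
[2] R7 [penguin(obj3) :- cold(k), blue(k).]; R9 [visible(k) :- hot(k), swims(k).]. ⇒ new: penguin(obj3), visible(k).
[3] R3 [large(k) :- visible(k).]. ⇒ new: large(k).
[4] R5 [small(obj3) :- large(k), open(obj3).]. ⇒ new: small(obj3).
[5] R10 [red(k) :- small(obj3), stale(obj3).]. ⇒ new: red(k).
[6] R8 [bird(obj3) :- red(k), penguin(obj3).]. ⇒ new: bird(obj3).
Closure: {bird(obj3), blue(k), closed(obj3), cold(k), flagged(obj3), green(obj3), has_feathers(obj3), hot(k), large(k), metal(obj3), open(obj3), penguin(obj3), ready(obj3), red(k), signed(k), small(obj3), stale(obj3), swims(k), valid(k), visible(k)} — 20 facts.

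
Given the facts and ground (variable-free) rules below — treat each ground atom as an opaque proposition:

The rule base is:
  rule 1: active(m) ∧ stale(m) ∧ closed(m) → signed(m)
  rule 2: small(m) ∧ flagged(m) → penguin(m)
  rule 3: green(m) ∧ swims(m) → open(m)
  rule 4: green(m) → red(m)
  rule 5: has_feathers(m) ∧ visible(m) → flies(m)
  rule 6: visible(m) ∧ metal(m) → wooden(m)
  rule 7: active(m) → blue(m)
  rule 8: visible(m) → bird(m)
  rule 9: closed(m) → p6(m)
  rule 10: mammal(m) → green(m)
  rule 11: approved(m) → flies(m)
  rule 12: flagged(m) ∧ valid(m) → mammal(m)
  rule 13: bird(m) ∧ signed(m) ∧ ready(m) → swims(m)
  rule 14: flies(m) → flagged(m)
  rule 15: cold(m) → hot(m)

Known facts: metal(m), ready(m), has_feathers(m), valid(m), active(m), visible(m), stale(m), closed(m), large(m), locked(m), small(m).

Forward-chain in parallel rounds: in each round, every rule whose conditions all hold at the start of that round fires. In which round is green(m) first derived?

4

Round 1: rule 1 [active(m) ∧ stale(m) ∧ closed(m) → signed(m)]; rule 5 [has_feathers(m) ∧ visible(m) → flies(m)]; rule 6 [visible(m) ∧ metal(m) → wooden(m)]; rule 7 [active(m) → blue(m)]; rule 8 [visible(m) → bird(m)]; rule 9 [closed(m) → p6(m)]. Adds signed(m), flies(m), wooden(m), blue(m), bird(m), p6(m).
Round 2: rule 13 [bird(m) ∧ signed(m) ∧ ready(m) → swims(m)]; rule 14 [flies(m) → flagged(m)]. Adds swims(m), flagged(m).
Round 3: rule 2 [small(m) ∧ flagged(m) → penguin(m)]; rule 12 [flagged(m) ∧ valid(m) → mammal(m)]. Adds penguin(m), mammal(m).
Round 4: rule 10 [mammal(m) → green(m)]. Adds green(m).
green(m) first appears in round 4.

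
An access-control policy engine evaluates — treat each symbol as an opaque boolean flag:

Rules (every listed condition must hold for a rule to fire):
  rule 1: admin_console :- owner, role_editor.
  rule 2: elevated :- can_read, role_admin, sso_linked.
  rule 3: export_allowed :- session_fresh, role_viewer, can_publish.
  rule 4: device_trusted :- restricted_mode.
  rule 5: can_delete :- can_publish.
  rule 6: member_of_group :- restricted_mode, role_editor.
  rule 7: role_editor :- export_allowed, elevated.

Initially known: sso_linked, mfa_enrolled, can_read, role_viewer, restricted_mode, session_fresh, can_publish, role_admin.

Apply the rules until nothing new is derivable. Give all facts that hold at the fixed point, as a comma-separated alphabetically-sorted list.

can_delete, can_publish, can_read, device_trusted, elevated, export_allowed, member_of_group, mfa_enrolled, restricted_mode, role_admin, role_editor, role_viewer, session_fresh, sso_linked

Round 1: rule 2 [elevated :- can_read, role_admin, sso_linked.]; rule 3 [export_allowed :- session_fresh, role_viewer, can_publish.]; rule 4 [device_trusted :- restricted_mode.]; rule 5 [can_delete :- can_publish.]. New: elevated, export_allowed, device_trusted, can_delete.
Round 2: rule 7 [role_editor :- export_allowed, elevated.]. New: role_editor.
Round 3: rule 6 [member_of_group :- restricted_mode, role_editor.]. New: member_of_group.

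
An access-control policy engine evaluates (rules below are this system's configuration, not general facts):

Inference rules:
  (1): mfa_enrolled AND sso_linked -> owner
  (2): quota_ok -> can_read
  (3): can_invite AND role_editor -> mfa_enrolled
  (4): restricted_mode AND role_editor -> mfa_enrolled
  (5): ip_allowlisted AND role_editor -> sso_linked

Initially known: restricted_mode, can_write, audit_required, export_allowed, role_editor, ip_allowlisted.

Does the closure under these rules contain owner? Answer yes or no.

Round 1: (4) [restricted_mode AND role_editor -> mfa_enrolled]; (5) [ip_allowlisted AND role_editor -> sso_linked]. New: mfa_enrolled, sso_linked.
Round 2: (1) [mfa_enrolled AND sso_linked -> owner]. New: owner.
owner appears in round 2, so it is derivable.

yes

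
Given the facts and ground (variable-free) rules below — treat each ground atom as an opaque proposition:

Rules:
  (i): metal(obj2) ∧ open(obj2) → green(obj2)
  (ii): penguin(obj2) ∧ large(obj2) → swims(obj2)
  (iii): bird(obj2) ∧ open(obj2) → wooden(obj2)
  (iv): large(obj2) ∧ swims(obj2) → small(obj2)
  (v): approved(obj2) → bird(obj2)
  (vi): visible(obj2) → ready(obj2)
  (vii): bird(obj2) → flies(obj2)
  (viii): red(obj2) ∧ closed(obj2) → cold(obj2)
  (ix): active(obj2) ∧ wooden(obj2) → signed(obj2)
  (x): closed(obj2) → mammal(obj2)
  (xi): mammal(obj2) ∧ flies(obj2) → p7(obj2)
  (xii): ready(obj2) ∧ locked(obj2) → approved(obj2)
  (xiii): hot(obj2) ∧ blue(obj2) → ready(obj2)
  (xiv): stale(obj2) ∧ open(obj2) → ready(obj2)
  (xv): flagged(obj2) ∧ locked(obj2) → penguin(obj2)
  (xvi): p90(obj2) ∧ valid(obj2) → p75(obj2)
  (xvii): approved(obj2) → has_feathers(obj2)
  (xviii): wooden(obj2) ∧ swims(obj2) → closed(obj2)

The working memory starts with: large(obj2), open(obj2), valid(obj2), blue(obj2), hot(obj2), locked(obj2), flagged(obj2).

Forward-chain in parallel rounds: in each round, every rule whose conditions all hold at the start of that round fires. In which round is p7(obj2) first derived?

7

Round 1: (xiii) [hot(obj2) ∧ blue(obj2) → ready(obj2)]; (xv) [flagged(obj2) ∧ locked(obj2) → penguin(obj2)]. New: ready(obj2), penguin(obj2).
Round 2: (ii) [penguin(obj2) ∧ large(obj2) → swims(obj2)]; (xii) [ready(obj2) ∧ locked(obj2) → approved(obj2)]. New: swims(obj2), approved(obj2).
Round 3: (iv) [large(obj2) ∧ swims(obj2) → small(obj2)]; (v) [approved(obj2) → bird(obj2)]; (xvii) [approved(obj2) → has_feathers(obj2)]. New: small(obj2), bird(obj2), has_feathers(obj2).
Round 4: (iii) [bird(obj2) ∧ open(obj2) → wooden(obj2)]; (vii) [bird(obj2) → flies(obj2)]. New: wooden(obj2), flies(obj2).
Round 5: (xviii) [wooden(obj2) ∧ swims(obj2) → closed(obj2)]. New: closed(obj2).
Round 6: (x) [closed(obj2) → mammal(obj2)]. New: mammal(obj2).
Round 7: (xi) [mammal(obj2) ∧ flies(obj2) → p7(obj2)]. New: p7(obj2).
p7(obj2) first appears in round 7.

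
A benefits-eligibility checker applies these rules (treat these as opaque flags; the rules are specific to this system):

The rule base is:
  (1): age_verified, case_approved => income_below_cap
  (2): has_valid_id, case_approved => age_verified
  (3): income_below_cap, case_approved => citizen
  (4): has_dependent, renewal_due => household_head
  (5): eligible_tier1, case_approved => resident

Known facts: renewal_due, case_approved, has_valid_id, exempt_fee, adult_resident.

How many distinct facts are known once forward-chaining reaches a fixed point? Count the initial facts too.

8

Round 1 — (2), derive age_verified.
Round 2 — (1), derive income_below_cap.
Round 3 — (3), derive citizen.
Closure: {adult_resident, age_verified, case_approved, citizen, exempt_fee, has_valid_id, income_below_cap, renewal_due} — 8 facts.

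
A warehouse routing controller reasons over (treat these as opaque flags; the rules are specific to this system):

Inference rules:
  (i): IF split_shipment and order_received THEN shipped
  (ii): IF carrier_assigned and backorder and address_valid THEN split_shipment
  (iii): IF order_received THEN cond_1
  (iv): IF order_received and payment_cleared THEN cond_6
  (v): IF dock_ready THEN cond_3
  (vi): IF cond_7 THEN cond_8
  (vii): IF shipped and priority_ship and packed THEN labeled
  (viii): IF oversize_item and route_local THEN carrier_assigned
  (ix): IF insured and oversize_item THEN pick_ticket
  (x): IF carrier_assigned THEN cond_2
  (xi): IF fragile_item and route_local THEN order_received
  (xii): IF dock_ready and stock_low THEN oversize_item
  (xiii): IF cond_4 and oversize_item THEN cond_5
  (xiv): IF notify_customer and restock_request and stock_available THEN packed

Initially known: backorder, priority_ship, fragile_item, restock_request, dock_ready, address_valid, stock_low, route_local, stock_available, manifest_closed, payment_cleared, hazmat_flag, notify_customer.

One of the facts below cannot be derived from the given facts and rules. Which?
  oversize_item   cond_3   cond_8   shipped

Round 1: (v) [IF dock_ready THEN cond_3]; (xi) [IF fragile_item and route_local THEN order_received]; (xii) [IF dock_ready and stock_low THEN oversize_item]; (xiv) [IF notify_customer and restock_request and stock_available THEN packed]. New: cond_3, order_received, oversize_item, packed.
Round 2: (iii) [IF order_received THEN cond_1]; (iv) [IF order_received and payment_cleared THEN cond_6]; (viii) [IF oversize_item and route_local THEN carrier_assigned]. New: cond_1, cond_6, carrier_assigned.
Round 3: (ii) [IF carrier_assigned and backorder and address_valid THEN split_shipment]; (x) [IF carrier_assigned THEN cond_2]. New: split_shipment, cond_2.
Round 4: (i) [IF split_shipment and order_received THEN shipped]. New: shipped.
Round 5: (vii) [IF shipped and priority_ship and packed THEN labeled]. New: labeled.
Derived: shipped (round 4), oversize_item (round 1), cond_3 (round 1). cond_8 never appears in any round.

cond_8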